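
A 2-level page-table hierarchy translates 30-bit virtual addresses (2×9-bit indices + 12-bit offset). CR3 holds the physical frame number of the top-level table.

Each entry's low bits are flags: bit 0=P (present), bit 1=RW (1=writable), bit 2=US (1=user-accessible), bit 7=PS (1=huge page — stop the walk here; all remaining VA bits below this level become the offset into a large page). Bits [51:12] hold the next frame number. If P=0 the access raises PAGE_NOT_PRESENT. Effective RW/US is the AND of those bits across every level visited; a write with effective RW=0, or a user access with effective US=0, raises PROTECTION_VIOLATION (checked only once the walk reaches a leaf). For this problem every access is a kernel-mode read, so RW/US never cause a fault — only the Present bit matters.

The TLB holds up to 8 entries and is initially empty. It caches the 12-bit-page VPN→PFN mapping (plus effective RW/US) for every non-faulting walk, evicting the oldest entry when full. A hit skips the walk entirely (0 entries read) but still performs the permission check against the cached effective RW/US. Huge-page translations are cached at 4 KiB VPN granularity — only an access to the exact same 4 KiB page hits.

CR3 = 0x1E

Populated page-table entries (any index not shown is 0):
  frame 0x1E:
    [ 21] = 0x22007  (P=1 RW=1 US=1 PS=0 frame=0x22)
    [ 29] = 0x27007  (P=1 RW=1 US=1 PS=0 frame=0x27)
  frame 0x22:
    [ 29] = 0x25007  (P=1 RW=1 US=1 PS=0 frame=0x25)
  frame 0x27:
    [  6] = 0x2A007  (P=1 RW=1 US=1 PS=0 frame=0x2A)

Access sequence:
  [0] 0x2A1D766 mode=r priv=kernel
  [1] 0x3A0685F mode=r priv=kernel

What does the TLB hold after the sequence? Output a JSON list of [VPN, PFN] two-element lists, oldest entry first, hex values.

Trace:
#0 VA=0x2A1D766 (r,kernel):
  lvl0: tbl 0x1E, slot 21 ⇒ 0x22007 (P1/RW1/US1/PS0)
  lvl1: tbl 0x22, slot 29 ⇒ 0x25007 (P1/RW1/US1/PS0)
  ⇒ phys 0x25766  [2 reads]
#1 VA=0x3A0685F (r,kernel):
  lvl0: tbl 0x1E, slot 29 ⇒ 0x27007 (P1/RW1/US1/PS0)
  lvl1: tbl 0x27, slot 6 ⇒ 0x2A007 (P1/RW1/US1/PS0)
  ⇒ phys 0x2A85F  [2 reads]

TLB: [["0x2A1D", "0x25"], ["0x3A06", "0x2A"]]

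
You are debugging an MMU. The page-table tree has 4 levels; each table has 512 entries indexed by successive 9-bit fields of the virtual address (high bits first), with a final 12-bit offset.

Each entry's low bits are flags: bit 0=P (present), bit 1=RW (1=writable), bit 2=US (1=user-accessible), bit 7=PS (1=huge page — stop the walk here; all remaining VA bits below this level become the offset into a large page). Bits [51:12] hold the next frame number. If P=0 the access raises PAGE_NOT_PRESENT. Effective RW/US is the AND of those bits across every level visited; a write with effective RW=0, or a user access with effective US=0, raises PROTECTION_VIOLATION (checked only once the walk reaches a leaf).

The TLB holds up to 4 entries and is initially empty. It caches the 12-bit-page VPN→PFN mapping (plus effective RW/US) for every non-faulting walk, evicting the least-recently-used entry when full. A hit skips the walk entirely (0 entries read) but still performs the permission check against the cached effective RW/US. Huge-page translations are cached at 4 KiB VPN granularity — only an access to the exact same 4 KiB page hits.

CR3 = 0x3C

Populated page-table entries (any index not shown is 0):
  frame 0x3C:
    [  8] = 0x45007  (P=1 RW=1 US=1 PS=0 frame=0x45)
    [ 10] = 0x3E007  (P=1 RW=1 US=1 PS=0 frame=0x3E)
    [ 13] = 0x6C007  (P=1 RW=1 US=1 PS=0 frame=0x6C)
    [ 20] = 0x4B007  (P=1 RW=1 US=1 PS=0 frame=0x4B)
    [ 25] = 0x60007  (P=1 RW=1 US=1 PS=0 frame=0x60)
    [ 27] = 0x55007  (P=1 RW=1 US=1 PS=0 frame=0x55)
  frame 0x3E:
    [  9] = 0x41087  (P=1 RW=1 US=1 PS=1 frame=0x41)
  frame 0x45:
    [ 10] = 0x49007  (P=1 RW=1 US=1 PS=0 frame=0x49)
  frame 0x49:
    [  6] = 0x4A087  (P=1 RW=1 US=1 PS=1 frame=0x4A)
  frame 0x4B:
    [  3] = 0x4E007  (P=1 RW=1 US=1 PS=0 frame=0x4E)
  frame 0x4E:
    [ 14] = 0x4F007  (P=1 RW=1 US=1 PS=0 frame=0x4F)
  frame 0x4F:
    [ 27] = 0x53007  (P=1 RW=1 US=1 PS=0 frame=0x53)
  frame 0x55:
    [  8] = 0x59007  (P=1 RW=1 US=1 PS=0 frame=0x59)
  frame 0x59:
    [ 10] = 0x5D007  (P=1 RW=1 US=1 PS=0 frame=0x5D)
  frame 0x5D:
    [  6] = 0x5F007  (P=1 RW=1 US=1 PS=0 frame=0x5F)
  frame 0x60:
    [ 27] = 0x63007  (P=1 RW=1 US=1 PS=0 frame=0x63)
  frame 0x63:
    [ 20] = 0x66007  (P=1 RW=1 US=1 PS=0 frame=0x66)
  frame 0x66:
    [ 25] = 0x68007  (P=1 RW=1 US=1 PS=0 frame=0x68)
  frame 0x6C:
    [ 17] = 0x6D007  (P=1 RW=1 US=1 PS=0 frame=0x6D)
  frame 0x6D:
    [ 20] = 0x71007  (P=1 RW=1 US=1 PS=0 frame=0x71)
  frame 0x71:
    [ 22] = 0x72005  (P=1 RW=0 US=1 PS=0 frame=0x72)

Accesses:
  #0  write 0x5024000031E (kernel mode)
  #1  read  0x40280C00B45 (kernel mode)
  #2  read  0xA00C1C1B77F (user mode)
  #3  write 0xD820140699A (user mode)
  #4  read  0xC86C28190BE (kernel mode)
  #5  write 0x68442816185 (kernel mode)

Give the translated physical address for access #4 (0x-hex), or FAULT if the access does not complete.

Trace:
#0 VA=0x5024000031E (w,kernel):
  [0] read 0x3C idx=10: raw=0x3E007 flags P=1 W=1 U=1 S=0
  [1] read 0x3E idx=9: raw=0x41087 flags P=1 W=1 U=1 S=1
  ✓ 0x4131E (huge @L1)  — 2 lookups
#1 VA=0x40280C00B45 (r,kernel):
  [0] read 0x3C idx=8: raw=0x45007 flags P=1 W=1 U=1 S=0
  [1] read 0x45 idx=10: raw=0x49007 flags P=1 W=1 U=1 S=0
  [2] read 0x49 idx=6: raw=0x4A087 flags P=1 W=1 U=1 S=1
  ✓ 0x4AB45 (huge @L2)  — 3 lookups
#2 VA=0xA00C1C1B77F (r,user):
  [0] read 0x3C idx=20: raw=0x4B007 flags P=1 W=1 U=1 S=0
  [1] read 0x4B idx=3: raw=0x4E007 flags P=1 W=1 U=1 S=0
  [2] read 0x4E idx=14: raw=0x4F007 flags P=1 W=1 U=1 S=0
  [3] read 0x4F idx=27: raw=0x53007 flags P=1 W=1 U=1 S=0
  ✓ 0x5377F  — 4 lookups
#3 VA=0xD820140699A (w,user):
  [0] read 0x3C idx=27: raw=0x55007 flags P=1 W=1 U=1 S=0
  [1] read 0x55 idx=8: raw=0x59007 flags P=1 W=1 U=1 S=0
  [2] read 0x59 idx=10: raw=0x5D007 flags P=1 W=1 U=1 S=0
  [3] read 0x5D idx=6: raw=0x5F007 flags P=1 W=1 U=1 S=0
  ✓ 0x5F99A  — 4 lookups
#4 VA=0xC86C28190BE (r,kernel):
  [0] read 0x3C idx=25: raw=0x60007 flags P=1 W=1 U=1 S=0
  [1] read 0x60 idx=27: raw=0x63007 flags P=1 W=1 U=1 S=0
  [2] read 0x63 idx=20: raw=0x66007 flags P=1 W=1 U=1 S=0
  [3] read 0x66 idx=25: raw=0x68007 flags P=1 W=1 U=1 S=0
  ✓ 0x680BE  — 4 lookups
#5 VA=0x68442816185 (w,kernel):
  [0] read 0x3C idx=13: raw=0x6C007 flags P=1 W=1 U=1 S=0
  [1] read 0x6C idx=17: raw=0x6D007 flags P=1 W=1 U=1 S=0
  [2] read 0x6D idx=20: raw=0x71007 flags P=1 W=1 U=1 S=0
  [3] read 0x71 idx=22: raw=0x72005 flags P=1 W=0 U=1 S=0
  → PROTECTION_VIOLATION  (4 entries read)

Access #4 PA: 0x680BE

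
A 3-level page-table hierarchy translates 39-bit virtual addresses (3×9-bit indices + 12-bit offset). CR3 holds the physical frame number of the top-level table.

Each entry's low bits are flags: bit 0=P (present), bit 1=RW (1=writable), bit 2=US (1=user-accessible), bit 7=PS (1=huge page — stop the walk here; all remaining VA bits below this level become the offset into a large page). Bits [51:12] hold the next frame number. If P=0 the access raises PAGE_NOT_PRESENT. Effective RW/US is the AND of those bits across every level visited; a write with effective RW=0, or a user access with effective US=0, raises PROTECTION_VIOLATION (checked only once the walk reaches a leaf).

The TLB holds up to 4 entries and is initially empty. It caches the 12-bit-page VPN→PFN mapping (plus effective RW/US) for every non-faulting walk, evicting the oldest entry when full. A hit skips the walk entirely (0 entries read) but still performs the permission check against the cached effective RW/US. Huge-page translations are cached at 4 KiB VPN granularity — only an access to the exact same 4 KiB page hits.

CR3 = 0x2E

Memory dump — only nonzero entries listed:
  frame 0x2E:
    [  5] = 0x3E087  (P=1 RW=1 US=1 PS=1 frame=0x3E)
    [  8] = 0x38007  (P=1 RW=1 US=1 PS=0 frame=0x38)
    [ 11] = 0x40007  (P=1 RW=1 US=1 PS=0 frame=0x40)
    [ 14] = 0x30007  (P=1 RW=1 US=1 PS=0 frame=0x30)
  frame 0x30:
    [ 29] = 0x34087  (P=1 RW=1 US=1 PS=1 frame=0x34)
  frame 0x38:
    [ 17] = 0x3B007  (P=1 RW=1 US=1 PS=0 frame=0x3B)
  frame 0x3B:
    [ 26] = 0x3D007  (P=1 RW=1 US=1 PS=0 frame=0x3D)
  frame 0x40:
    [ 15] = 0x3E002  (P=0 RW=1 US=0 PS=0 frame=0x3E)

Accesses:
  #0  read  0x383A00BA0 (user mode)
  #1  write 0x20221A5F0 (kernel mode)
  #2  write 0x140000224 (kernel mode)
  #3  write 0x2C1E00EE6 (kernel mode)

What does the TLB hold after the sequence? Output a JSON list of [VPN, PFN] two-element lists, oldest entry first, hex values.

Trace:
#0 VA=0x383A00BA0 (r,user):
  L0: frame=0x2E idx=14 entry=0x30007 [P=1 RW=1 US=1 PS=0]
  L1: frame=0x30 idx=29 entry=0x34087 [P=1 RW=1 US=1 PS=1]
  → PA=0x34BA0 (huge @L1)  (2 entries read)
#1 VA=0x20221A5F0 (w,kernel):
  L0: frame=0x2E idx=8 entry=0x38007 [P=1 RW=1 US=1 PS=0]
  L1: frame=0x38 idx=17 entry=0x3B007 [P=1 RW=1 US=1 PS=0]
  L2: frame=0x3B idx=26 entry=0x3D007 [P=1 RW=1 US=1 PS=0]
  → PA=0x3D5F0  (3 entries read)
#2 VA=0x140000224 (w,kernel):
  L0: frame=0x2E idx=5 entry=0x3E087 [P=1 RW=1 US=1 PS=1]
  → PA=0x3E224 (huge @L0)  (1 entries read)
#3 VA=0x2C1E00EE6 (w,kernel):
  L0: frame=0x2E idx=11 entry=0x40007 [P=1 RW=1 US=1 PS=0]
  L1: frame=0x40 idx=15 entry=0x3E002 [P=0 RW=1 US=0 PS=0]
  → PAGE_NOT_PRESENT  (2 entries read)

TLB: [["0x383A00", "0x34"], ["0x20221A", "0x3D"], ["0x140000", "0x3E"]]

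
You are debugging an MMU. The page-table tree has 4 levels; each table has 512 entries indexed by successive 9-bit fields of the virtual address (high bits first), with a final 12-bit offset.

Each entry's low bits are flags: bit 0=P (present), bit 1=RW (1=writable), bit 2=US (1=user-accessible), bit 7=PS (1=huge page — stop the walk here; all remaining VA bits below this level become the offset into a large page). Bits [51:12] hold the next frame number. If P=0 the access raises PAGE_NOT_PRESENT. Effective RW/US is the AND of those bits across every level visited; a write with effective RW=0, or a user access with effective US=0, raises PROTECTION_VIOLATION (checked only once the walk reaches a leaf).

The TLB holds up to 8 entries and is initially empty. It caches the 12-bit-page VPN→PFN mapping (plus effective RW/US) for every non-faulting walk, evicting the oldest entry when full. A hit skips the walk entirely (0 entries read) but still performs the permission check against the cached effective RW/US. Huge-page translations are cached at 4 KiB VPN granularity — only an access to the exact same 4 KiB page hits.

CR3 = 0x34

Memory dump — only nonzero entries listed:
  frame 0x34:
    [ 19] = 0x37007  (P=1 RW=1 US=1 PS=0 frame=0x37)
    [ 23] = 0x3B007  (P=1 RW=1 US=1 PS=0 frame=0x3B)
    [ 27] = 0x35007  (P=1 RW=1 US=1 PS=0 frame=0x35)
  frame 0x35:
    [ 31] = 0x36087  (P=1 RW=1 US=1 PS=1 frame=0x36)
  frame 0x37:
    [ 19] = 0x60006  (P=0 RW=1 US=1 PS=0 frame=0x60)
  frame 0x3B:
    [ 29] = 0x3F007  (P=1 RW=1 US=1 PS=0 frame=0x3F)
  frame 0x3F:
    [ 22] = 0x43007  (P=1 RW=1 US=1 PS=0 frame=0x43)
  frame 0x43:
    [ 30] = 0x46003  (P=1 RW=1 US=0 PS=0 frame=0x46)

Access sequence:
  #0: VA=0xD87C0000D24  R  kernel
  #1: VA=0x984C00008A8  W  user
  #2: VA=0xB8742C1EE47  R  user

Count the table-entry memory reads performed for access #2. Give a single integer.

Per-access translation:
#0 VA=0xD87C0000D24 (r,kernel):
  [0] read 0x34 idx=27: raw=0x35007 flags P=1 W=1 U=1 S=0
  [1] read 0x35 idx=31: raw=0x36087 flags P=1 W=1 U=1 S=1
  → PA=0x36D24 (huge @L1)  (2 entries read)
#1 VA=0x984C00008A8 (w,user):
  [0] read 0x34 idx=19: raw=0x37007 flags P=1 W=1 U=1 S=0
  [1] read 0x37 idx=19: raw=0x60006 flags P=0 W=1 U=1 S=0
  ✗ PAGE_NOT_PRESENT  [2 reads]
#2 VA=0xB8742C1EE47 (r,user):
  [0] read 0x34 idx=23: raw=0x3B007 flags P=1 W=1 U=1 S=0
  [1] read 0x3B idx=29: raw=0x3F007 flags P=1 W=1 U=1 S=0
  [2] read 0x3F idx=22: raw=0x43007 flags P=1 W=1 U=1 S=0
  [3] read 0x43 idx=30: raw=0x46003 flags P=1 W=1 U=0 S=0
  ✗ PROTECTION_VIOLATION  [4 reads]

Entries read for #2: 4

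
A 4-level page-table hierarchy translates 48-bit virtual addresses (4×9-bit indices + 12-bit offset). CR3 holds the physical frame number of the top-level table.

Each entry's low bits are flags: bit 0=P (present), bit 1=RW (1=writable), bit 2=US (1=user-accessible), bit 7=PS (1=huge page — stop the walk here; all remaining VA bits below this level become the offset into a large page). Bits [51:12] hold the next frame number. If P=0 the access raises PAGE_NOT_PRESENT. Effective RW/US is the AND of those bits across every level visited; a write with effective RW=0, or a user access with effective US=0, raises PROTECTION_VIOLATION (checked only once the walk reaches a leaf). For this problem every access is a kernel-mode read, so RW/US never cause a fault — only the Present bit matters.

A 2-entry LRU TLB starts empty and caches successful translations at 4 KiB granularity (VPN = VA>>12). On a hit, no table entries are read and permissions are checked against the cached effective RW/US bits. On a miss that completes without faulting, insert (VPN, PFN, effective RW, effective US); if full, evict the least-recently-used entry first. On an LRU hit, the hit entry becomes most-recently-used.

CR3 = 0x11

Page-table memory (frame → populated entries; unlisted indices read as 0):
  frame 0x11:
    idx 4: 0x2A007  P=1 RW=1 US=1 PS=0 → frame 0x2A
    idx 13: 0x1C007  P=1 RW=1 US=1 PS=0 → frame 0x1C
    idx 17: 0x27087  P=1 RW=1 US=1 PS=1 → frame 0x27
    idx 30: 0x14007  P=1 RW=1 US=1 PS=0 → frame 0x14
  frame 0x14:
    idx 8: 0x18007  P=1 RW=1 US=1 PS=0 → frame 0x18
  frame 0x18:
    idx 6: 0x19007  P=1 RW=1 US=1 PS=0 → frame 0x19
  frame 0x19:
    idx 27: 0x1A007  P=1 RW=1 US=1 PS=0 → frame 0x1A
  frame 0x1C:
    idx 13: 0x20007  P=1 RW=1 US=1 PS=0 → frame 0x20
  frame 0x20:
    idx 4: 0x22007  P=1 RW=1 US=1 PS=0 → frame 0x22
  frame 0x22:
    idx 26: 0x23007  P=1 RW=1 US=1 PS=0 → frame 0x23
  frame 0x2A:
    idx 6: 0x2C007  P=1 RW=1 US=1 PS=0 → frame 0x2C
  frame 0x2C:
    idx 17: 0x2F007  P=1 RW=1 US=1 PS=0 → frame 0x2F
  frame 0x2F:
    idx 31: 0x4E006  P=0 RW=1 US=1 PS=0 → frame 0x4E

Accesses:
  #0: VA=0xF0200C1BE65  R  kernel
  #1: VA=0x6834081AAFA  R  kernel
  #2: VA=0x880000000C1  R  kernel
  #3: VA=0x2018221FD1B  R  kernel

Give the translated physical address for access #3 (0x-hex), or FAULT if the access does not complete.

Trace:
#0 VA=0xF0200C1BE65 (r,kernel):
  L0 @0x11[30] → 0x14007  P=1,RW=1,US=1,PS=0
  L1 @0x14[8] → 0x18007  P=1,RW=1,US=1,PS=0
  L2 @0x18[6] → 0x19007  P=1,RW=1,US=1,PS=0
  L3 @0x19[27] → 0x1A007  P=1,RW=1,US=1,PS=0
  ✓ 0x1AE65  — 4 lookups
#1 VA=0x6834081AAFA (r,kernel):
  L0 @0x11[13] → 0x1C007  P=1,RW=1,US=1,PS=0
  L1 @0x1C[13] → 0x20007  P=1,RW=1,US=1,PS=0
  L2 @0x20[4] → 0x22007  P=1,RW=1,US=1,PS=0
  L3 @0x22[26] → 0x23007  P=1,RW=1,US=1,PS=0
  ✓ 0x23AFA  — 4 lookups
#2 VA=0x880000000C1 (r,kernel):
  L0 @0x11[17] → 0x27087  P=1,RW=1,US=1,PS=1
  ✓ 0x270C1 (huge @L0)  — 1 lookups
#3 VA=0x2018221FD1B (r,kernel):
  L0 @0x11[4] → 0x2A007  P=1,RW=1,US=1,PS=0
  L1 @0x2A[6] → 0x2C007  P=1,RW=1,US=1,PS=0
  L2 @0x2C[17] → 0x2F007  P=1,RW=1,US=1,PS=0
  L3 @0x2F[31] → 0x4E006  P=0,RW=1,US=1,PS=0
  → PAGE_NOT_PRESENT  (4 entries read)

Access #3 PA: FAULT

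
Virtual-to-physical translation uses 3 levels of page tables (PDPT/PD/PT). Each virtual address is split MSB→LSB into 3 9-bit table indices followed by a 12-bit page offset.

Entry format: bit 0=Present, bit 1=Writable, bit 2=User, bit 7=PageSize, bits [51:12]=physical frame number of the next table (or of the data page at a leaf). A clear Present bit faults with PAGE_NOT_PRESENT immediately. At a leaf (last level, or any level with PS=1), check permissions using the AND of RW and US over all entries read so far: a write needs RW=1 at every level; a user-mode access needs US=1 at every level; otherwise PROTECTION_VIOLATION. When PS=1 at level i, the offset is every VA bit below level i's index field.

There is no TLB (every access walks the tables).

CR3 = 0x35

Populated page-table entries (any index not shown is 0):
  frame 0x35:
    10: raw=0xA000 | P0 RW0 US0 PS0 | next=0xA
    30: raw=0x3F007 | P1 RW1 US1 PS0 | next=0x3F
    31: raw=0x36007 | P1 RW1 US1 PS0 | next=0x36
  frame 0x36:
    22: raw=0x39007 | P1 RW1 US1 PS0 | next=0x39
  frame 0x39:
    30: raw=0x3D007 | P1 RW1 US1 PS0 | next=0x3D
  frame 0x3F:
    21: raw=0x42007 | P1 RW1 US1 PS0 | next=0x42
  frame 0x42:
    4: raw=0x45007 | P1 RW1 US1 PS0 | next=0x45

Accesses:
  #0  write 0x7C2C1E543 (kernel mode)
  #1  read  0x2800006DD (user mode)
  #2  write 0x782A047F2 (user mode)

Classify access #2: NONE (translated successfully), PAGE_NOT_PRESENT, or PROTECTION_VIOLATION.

Walk each access:
#0 VA=0x7C2C1E543 (w,kernel):
  L0 @0x35[31] → 0x36007  P=1,RW=1,US=1,PS=0
  L1 @0x36[22] → 0x39007  P=1,RW=1,US=1,PS=0
  L2 @0x39[30] → 0x3D007  P=1,RW=1,US=1,PS=0
  ⇒ phys 0x3D543  [3 reads]
#1 VA=0x2800006DD (r,user):
  L0 @0x35[10] → 0xA000  P=0,RW=0,US=0,PS=0
  → PAGE_NOT_PRESENT  (1 entries read)
#2 VA=0x782A047F2 (w,user):
  L0 @0x35[30] → 0x3F007  P=1,RW=1,US=1,PS=0
  L1 @0x3F[21] → 0x42007  P=1,RW=1,US=1,PS=0
  L2 @0x42[4] → 0x45007  P=1,RW=1,US=1,PS=0
  ⇒ phys 0x457F2  [3 reads]

Access #2 fault: NONE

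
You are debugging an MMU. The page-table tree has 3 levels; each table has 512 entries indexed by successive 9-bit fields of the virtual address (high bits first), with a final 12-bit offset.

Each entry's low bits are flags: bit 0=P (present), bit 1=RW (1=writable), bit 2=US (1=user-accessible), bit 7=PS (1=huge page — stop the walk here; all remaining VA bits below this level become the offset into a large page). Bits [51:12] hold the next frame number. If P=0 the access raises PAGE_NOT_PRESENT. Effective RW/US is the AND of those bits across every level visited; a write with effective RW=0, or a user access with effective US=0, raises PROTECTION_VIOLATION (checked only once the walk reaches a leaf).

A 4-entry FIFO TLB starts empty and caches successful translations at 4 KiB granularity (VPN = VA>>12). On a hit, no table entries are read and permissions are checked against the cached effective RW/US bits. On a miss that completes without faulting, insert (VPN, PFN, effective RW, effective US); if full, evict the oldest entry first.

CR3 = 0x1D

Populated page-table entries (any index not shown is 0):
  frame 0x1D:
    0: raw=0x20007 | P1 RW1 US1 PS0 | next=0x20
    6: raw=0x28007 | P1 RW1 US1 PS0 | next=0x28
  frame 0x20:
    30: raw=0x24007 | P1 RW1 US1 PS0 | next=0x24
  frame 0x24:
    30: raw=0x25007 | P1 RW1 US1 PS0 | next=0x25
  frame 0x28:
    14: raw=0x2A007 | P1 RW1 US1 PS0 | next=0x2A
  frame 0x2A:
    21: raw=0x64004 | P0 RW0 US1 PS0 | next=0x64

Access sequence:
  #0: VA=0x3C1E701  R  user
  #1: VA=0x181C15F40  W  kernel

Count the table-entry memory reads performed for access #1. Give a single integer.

Per-access translation:
#0 VA=0x3C1E701 (r,user):
  lvl0: tbl 0x1D, slot 0 ⇒ 0x20007 (P1/RW1/US1/PS0)
  lvl1: tbl 0x20, slot 30 ⇒ 0x24007 (P1/RW1/US1/PS0)
  lvl2: tbl 0x24, slot 30 ⇒ 0x25007 (P1/RW1/US1/PS0)
  → PA=0x25701  (3 entries read)
#1 VA=0x181C15F40 (w,kernel):
  lvl0: tbl 0x1D, slot 6 ⇒ 0x28007 (P1/RW1/US1/PS0)
  lvl1: tbl 0x28, slot 14 ⇒ 0x2A007 (P1/RW1/US1/PS0)
  lvl2: tbl 0x2A, slot 21 ⇒ 0x64004 (P0/RW0/US1/PS0)
  → PAGE_NOT_PRESENT  (3 entries read)

Entries read for #1: 3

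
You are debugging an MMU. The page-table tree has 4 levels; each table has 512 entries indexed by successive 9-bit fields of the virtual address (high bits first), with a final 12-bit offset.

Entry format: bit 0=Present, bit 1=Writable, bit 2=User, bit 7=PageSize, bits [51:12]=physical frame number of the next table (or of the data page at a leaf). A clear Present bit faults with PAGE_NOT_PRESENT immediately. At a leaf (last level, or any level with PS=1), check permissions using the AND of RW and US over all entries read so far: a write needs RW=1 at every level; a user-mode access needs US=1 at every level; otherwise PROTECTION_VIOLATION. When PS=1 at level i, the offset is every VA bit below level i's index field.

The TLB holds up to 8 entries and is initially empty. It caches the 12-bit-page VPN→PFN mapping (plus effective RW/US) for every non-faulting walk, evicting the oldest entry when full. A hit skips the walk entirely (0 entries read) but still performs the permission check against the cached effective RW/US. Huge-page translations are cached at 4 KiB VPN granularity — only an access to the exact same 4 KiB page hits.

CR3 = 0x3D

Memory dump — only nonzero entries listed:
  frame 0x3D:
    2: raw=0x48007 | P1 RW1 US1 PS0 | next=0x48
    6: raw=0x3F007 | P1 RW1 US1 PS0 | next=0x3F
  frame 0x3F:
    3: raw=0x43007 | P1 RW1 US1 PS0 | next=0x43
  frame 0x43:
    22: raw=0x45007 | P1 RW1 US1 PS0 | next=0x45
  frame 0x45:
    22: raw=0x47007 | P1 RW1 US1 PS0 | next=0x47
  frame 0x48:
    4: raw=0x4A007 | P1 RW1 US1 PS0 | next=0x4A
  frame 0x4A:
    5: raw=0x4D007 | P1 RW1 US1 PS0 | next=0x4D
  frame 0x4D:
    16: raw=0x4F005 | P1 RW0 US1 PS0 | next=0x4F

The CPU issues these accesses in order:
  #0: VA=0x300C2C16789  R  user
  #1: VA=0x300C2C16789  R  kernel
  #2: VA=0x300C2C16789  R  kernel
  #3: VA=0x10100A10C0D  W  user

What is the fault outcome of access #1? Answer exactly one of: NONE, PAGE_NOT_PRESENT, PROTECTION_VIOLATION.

Per-access translation:
#0 VA=0x300C2C16789 (r,user):
  L0 @0x3D[6] → 0x3F007  P=1,RW=1,US=1,PS=0
  L1 @0x3F[3] → 0x43007  P=1,RW=1,US=1,PS=0
  L2 @0x43[22] → 0x45007  P=1,RW=1,US=1,PS=0
  L3 @0x45[22] → 0x47007  P=1,RW=1,US=1,PS=0
  → PA=0x47789  (4 entries read)
#1 VA=0x300C2C16789 (r,kernel):
  TLB hit vpn=0x300C2C16 → PA=0x47789
#2 VA=0x300C2C16789 (r,kernel):
  TLB hit vpn=0x300C2C16 → PA=0x47789
#3 VA=0x10100A10C0D (w,user):
  L0 @0x3D[2] → 0x48007  P=1,RW=1,US=1,PS=0
  L1 @0x48[4] → 0x4A007  P=1,RW=1,US=1,PS=0
  L2 @0x4A[5] → 0x4D007  P=1,RW=1,US=1,PS=0
  L3 @0x4D[16] → 0x4F005  P=1,RW=0,US=1,PS=0
  → PROTECTION_VIOLATION  (4 entries read)

Access #1 fault: NONE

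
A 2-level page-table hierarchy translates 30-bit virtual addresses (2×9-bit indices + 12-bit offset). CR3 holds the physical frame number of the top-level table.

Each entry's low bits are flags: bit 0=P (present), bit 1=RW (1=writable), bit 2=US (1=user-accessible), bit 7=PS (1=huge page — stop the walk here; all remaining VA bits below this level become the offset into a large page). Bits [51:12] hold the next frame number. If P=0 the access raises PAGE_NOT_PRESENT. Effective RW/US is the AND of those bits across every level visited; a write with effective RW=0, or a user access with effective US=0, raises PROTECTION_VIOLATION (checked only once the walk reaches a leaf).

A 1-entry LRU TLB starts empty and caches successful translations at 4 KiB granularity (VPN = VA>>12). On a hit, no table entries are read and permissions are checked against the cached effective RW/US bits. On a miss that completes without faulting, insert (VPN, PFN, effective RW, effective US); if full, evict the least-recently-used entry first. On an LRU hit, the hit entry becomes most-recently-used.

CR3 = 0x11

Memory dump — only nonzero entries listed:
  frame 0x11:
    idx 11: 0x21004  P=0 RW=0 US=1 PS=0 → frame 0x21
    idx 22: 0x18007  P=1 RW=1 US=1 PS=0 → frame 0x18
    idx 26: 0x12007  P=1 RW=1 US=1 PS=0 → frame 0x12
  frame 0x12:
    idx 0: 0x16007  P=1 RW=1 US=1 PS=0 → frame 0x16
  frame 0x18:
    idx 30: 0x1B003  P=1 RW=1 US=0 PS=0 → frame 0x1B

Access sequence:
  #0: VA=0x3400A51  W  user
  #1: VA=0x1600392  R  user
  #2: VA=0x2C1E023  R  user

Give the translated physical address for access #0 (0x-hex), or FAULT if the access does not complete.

Per-access translation:
#0 VA=0x3400A51 (w,user):
  lvl0: tbl 0x11, slot 26 ⇒ 0x12007 (P1/RW1/US1/PS0)
  lvl1: tbl 0x12, slot 0 ⇒ 0x16007 (P1/RW1/US1/PS0)
  → PA=0x16A51  (2 entries read)
#1 VA=0x1600392 (r,user):
  lvl0: tbl 0x11, slot 11 ⇒ 0x21004 (P0/RW0/US1/PS0)
  ✗ PAGE_NOT_PRESENT  [1 reads]
#2 VA=0x2C1E023 (r,user):
  lvl0: tbl 0x11, slot 22 ⇒ 0x18007 (P1/RW1/US1/PS0)
  lvl1: tbl 0x18, slot 30 ⇒ 0x1B003 (P1/RW1/US0/PS0)
  ✗ PROTECTION_VIOLATION  [2 reads]

Access #0 PA: 0x16A51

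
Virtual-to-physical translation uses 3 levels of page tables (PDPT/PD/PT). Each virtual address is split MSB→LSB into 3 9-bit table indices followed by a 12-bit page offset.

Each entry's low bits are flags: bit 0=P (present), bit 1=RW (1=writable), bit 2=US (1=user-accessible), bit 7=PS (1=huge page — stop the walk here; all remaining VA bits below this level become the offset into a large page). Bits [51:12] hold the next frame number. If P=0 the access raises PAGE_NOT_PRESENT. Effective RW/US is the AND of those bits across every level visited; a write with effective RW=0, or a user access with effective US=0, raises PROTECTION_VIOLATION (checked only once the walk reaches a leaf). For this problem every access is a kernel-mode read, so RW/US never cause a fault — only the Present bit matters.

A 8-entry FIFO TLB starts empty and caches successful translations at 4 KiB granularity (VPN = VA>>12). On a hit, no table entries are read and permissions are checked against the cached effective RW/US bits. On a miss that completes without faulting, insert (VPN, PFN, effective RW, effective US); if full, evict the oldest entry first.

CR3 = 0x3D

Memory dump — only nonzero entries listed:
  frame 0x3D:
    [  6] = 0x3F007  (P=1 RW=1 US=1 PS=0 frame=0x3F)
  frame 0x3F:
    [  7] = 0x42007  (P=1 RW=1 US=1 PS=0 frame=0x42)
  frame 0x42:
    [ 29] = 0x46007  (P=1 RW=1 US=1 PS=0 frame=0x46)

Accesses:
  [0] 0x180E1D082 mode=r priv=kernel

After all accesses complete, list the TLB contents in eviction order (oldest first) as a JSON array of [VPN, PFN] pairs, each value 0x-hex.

Trace:
#0 VA=0x180E1D082 (r,kernel):
  L0 @0x3D[6] → 0x3F007  P=1,RW=1,US=1,PS=0
  L1 @0x3F[7] → 0x42007  P=1,RW=1,US=1,PS=0
  L2 @0x42[29] → 0x46007  P=1,RW=1,US=1,PS=0
  → PA=0x46082  (3 entries read)

TLB: [["0x180E1D", "0x46"]]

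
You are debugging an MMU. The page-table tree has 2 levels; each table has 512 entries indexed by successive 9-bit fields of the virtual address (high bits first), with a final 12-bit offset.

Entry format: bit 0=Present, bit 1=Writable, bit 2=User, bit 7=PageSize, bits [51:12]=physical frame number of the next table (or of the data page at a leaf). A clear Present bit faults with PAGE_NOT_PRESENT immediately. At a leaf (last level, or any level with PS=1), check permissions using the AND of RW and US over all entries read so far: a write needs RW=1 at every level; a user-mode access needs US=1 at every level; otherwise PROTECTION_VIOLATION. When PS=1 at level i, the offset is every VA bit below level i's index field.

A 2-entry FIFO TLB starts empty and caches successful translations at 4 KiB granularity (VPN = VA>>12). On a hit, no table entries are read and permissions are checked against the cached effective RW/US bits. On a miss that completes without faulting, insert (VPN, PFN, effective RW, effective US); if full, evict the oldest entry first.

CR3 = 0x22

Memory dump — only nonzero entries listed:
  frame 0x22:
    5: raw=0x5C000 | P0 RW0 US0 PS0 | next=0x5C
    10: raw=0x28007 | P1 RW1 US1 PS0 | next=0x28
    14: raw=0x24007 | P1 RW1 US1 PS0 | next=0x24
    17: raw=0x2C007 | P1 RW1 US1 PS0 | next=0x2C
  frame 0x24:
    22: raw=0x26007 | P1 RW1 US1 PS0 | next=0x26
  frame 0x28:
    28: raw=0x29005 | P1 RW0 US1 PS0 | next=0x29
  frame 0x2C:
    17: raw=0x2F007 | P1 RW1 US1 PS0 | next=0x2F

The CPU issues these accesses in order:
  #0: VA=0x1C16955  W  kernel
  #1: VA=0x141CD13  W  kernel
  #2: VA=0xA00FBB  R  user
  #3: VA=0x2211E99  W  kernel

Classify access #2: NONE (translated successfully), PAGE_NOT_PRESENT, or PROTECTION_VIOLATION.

Per-access translation:
#0 VA=0x1C16955 (w,kernel):
  lvl0: tbl 0x22, slot 14 ⇒ 0x24007 (P1/RW1/US1/PS0)
  lvl1: tbl 0x24, slot 22 ⇒ 0x26007 (P1/RW1/US1/PS0)
  ⇒ phys 0x26955  [2 reads]
#1 VA=0x141CD13 (w,kernel):
  lvl0: tbl 0x22, slot 10 ⇒ 0x28007 (P1/RW1/US1/PS0)
  lvl1: tbl 0x28, slot 28 ⇒ 0x29005 (P1/RW0/US1/PS0)
  ⇒ fault: PROTECTION_VIOLATION  — 2 lookups
#2 VA=0xA00FBB (r,user):
  lvl0: tbl 0x22, slot 5 ⇒ 0x5C000 (P0/RW0/US0/PS0)
  ⇒ fault: PAGE_NOT_PRESENT  — 1 lookups
#3 VA=0x2211E99 (w,kernel):
  lvl0: tbl 0x22, slot 17 ⇒ 0x2C007 (P1/RW1/US1/PS0)
  lvl1: tbl 0x2C, slot 17 ⇒ 0x2F007 (P1/RW1/US1/PS0)
  ⇒ phys 0x2FE99  [2 reads]

Access #2 fault: PAGE_NOT_PRESENT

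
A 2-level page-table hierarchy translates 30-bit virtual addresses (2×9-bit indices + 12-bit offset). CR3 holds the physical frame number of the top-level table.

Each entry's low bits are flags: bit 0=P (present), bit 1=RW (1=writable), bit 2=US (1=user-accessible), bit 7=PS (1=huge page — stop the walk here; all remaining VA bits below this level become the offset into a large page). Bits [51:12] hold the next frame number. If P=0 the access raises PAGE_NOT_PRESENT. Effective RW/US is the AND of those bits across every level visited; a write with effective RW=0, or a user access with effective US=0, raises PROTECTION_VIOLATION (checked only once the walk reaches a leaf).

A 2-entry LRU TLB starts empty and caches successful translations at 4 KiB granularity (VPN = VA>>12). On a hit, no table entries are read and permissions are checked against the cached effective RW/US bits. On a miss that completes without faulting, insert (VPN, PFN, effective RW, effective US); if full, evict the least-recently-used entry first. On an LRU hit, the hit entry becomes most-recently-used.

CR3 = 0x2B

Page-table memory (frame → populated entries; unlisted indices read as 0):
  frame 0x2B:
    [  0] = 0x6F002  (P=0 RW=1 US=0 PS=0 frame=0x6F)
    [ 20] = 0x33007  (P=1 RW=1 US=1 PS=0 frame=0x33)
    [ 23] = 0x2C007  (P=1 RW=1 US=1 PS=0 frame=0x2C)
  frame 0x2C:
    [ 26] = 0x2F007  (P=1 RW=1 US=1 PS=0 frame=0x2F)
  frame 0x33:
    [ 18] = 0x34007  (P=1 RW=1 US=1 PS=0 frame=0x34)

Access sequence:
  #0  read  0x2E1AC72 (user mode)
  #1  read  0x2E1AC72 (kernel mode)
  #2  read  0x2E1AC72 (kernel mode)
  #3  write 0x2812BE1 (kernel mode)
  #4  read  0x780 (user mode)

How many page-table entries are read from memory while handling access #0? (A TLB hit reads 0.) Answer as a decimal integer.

Walk each access:
#0 VA=0x2E1AC72 (r,user):
  lvl0: tbl 0x2B, slot 23 ⇒ 0x2C007 (P1/RW1/US1/PS0)
  lvl1: tbl 0x2C, slot 26 ⇒ 0x2F007 (P1/RW1/US1/PS0)
  ✓ 0x2FC72  — 2 lookups
#1 VA=0x2E1AC72 (r,kernel):
  TLB hit vpn=0x2E1A → PA=0x2FC72
#2 VA=0x2E1AC72 (r,kernel):
  TLB hit vpn=0x2E1A → PA=0x2FC72
#3 VA=0x2812BE1 (w,kernel):
  lvl0: tbl 0x2B, slot 20 ⇒ 0x33007 (P1/RW1/US1/PS0)
  lvl1: tbl 0x33, slot 18 ⇒ 0x34007 (P1/RW1/US1/PS0)
  ✓ 0x34BE1  — 2 lookups
#4 VA=0x780 (r,user):
  lvl0: tbl 0x2B, slot 0 ⇒ 0x6F002 (P0/RW1/US0/PS0)
  ✗ PAGE_NOT_PRESENT  [1 reads]

Entries read for #0: 2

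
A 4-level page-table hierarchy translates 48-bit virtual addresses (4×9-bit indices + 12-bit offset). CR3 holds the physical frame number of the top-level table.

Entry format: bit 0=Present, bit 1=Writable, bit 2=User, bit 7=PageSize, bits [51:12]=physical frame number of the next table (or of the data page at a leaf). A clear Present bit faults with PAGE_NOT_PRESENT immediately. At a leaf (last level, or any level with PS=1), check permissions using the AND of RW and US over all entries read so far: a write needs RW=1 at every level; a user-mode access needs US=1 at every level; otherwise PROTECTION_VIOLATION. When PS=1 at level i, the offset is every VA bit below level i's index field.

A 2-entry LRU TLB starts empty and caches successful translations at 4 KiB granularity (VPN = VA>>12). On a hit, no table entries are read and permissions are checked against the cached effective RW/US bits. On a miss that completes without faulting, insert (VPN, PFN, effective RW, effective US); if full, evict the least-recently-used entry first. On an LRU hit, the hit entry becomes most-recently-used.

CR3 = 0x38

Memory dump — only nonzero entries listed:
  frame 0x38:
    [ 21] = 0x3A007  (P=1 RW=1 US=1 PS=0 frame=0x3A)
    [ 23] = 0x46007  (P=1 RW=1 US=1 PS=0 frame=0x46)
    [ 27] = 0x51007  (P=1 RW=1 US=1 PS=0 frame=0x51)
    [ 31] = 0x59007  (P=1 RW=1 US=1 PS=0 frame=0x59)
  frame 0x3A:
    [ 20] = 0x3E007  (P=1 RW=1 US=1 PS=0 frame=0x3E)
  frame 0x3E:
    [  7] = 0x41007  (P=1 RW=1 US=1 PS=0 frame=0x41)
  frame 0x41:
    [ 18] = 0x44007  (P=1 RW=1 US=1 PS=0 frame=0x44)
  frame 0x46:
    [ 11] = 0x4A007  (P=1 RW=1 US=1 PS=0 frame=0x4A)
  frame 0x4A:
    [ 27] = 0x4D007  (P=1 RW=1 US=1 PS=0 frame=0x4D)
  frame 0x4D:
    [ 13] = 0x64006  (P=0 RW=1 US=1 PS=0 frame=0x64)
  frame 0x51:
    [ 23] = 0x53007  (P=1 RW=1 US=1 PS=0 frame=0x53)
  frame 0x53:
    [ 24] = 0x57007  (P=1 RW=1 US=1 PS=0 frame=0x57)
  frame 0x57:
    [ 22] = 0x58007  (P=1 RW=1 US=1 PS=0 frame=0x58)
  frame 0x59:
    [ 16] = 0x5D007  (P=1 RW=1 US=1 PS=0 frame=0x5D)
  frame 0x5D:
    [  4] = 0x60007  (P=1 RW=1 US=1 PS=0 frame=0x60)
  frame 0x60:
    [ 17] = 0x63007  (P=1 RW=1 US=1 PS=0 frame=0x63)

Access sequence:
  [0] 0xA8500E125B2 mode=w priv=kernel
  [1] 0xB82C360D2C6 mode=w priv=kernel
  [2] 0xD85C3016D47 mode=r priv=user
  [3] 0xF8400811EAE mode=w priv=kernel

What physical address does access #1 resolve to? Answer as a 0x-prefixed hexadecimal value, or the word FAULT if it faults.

Per-access translation:
#0 VA=0xA8500E125B2 (w,kernel):
  [0] read 0x38 idx=21: raw=0x3A007 flags P=1 W=1 U=1 S=0
  [1] read 0x3A idx=20: raw=0x3E007 flags P=1 W=1 U=1 S=0
  [2] read 0x3E idx=7: raw=0x41007 flags P=1 W=1 U=1 S=0
  [3] read 0x41 idx=18: raw=0x44007 flags P=1 W=1 U=1 S=0
  → PA=0x445B2  (4 entries read)
#1 VA=0xB82C360D2C6 (w,kernel):
  [0] read 0x38 idx=23: raw=0x46007 flags P=1 W=1 U=1 S=0
  [1] read 0x46 idx=11: raw=0x4A007 flags P=1 W=1 U=1 S=0
  [2] read 0x4A idx=27: raw=0x4D007 flags P=1 W=1 U=1 S=0
  [3] read 0x4D idx=13: raw=0x64006 flags P=0 W=1 U=1 S=0
  ✗ PAGE_NOT_PRESENT  [4 reads]
#2 VA=0xD85C3016D47 (r,user):
  [0] read 0x38 idx=27: raw=0x51007 flags P=1 W=1 U=1 S=0
  [1] read 0x51 idx=23: raw=0x53007 flags P=1 W=1 U=1 S=0
  [2] read 0x53 idx=24: raw=0x57007 flags P=1 W=1 U=1 S=0
  [3] read 0x57 idx=22: raw=0x58007 flags P=1 W=1 U=1 S=0
  → PA=0x58D47  (4 entries read)
#3 VA=0xF8400811EAE (w,kernel):
  [0] read 0x38 idx=31: raw=0x59007 flags P=1 W=1 U=1 S=0
  [1] read 0x59 idx=16: raw=0x5D007 flags P=1 W=1 U=1 S=0
  [2] read 0x5D idx=4: raw=0x60007 flags P=1 W=1 U=1 S=0
  [3] read 0x60 idx=17: raw=0x63007 flags P=1 W=1 U=1 S=0
  → PA=0x63EAE  (4 entries read)

Access #1 PA: FAULT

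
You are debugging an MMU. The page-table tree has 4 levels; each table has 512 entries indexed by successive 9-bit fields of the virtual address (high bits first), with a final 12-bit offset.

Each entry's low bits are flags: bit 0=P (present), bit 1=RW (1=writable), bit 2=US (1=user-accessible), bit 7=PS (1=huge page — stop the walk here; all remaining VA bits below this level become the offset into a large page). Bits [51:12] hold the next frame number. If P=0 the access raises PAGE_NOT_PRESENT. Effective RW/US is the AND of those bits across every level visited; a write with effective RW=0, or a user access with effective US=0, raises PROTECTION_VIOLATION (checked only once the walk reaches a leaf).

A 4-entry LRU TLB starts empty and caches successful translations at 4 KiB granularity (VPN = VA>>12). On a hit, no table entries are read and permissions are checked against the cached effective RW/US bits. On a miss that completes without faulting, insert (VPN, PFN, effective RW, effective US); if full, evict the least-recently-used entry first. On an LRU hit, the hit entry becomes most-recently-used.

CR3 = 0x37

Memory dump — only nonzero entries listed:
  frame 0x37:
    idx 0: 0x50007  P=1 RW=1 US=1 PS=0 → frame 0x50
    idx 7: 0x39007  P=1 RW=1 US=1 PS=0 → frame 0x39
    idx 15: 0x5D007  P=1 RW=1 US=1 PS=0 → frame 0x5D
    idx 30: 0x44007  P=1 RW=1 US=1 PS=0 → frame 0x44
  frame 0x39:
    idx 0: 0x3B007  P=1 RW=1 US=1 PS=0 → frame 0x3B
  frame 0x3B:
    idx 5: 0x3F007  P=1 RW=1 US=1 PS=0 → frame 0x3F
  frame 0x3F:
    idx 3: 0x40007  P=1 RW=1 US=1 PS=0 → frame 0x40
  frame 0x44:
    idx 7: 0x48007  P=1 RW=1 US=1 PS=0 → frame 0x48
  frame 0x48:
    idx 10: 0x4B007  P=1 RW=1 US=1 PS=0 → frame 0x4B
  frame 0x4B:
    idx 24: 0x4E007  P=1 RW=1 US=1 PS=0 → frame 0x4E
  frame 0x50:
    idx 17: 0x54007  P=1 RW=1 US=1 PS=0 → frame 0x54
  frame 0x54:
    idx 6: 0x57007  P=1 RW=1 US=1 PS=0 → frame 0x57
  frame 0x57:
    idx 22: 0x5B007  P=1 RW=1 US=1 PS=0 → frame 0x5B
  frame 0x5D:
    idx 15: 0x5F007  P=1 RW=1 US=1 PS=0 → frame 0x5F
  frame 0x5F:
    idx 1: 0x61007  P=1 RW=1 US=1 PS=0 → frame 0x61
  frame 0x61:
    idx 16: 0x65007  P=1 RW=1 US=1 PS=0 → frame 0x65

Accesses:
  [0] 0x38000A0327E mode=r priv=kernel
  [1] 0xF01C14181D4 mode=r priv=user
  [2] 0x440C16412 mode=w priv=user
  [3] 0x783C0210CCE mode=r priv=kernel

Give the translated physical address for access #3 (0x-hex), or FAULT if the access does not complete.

Walk each access:
#0 VA=0x38000A0327E (r,kernel):
  [0] read 0x37 idx=7: raw=0x39007 flags P=1 W=1 U=1 S=0
  [1] read 0x39 idx=0: raw=0x3B007 flags P=1 W=1 U=1 S=0
  [2] read 0x3B idx=5: raw=0x3F007 flags P=1 W=1 U=1 S=0
  [3] read 0x3F idx=3: raw=0x40007 flags P=1 W=1 U=1 S=0
  → PA=0x4027E  (4 entries read)
#1 VA=0xF01C14181D4 (r,user):
  [0] read 0x37 idx=30: raw=0x44007 flags P=1 W=1 U=1 S=0
  [1] read 0x44 idx=7: raw=0x48007 flags P=1 W=1 U=1 S=0
  [2] read 0x48 idx=10: raw=0x4B007 flags P=1 W=1 U=1 S=0
  [3] read 0x4B idx=24: raw=0x4E007 flags P=1 W=1 U=1 S=0
  → PA=0x4E1D4  (4 entries read)
#2 VA=0x440C16412 (w,user):
  [0] read 0x37 idx=0: raw=0x50007 flags P=1 W=1 U=1 S=0
  [1] read 0x50 idx=17: raw=0x54007 flags P=1 W=1 U=1 S=0
  [2] read 0x54 idx=6: raw=0x57007 flags P=1 W=1 U=1 S=0
  [3] read 0x57 idx=22: raw=0x5B007 flags P=1 W=1 U=1 S=0
  → PA=0x5B412  (4 entries read)
#3 VA=0x783C0210CCE (r,kernel):
  [0] read 0x37 idx=15: raw=0x5D007 flags P=1 W=1 U=1 S=0
  [1] read 0x5D idx=15: raw=0x5F007 flags P=1 W=1 U=1 S=0
  [2] read 0x5F idx=1: raw=0x61007 flags P=1 W=1 U=1 S=0
  [3] read 0x61 idx=16: raw=0x65007 flags P=1 W=1 U=1 S=0
  → PA=0x65CCE  (4 entries read)

Access #3 PA: 0x65CCE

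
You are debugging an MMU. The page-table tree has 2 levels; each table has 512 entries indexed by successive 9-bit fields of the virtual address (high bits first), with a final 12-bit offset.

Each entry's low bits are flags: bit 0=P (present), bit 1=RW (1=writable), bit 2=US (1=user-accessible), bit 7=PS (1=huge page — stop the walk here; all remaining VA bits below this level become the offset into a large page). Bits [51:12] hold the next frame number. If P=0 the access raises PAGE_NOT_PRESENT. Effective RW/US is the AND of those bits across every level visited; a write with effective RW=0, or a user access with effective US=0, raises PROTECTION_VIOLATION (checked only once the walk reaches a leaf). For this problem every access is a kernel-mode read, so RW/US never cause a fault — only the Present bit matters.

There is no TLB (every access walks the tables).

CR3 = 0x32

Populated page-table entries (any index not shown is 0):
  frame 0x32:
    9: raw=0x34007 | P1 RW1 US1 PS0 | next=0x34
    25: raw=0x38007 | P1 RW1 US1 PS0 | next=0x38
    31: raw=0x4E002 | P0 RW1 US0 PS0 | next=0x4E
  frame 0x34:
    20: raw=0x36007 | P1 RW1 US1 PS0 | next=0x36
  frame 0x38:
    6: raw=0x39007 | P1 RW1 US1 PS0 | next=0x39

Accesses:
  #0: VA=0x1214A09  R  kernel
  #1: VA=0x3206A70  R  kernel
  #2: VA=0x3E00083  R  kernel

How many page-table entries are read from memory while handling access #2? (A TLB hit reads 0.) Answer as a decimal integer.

Walk each access:
#0 VA=0x1214A09 (r,kernel):
  L0: frame=0x32 idx=9 entry=0x34007 [P=1 RW=1 US=1 PS=0]
  L1: frame=0x34 idx=20 entry=0x36007 [P=1 RW=1 US=1 PS=0]
  → PA=0x36A09  (2 entries read)
#1 VA=0x3206A70 (r,kernel):
  L0: frame=0x32 idx=25 entry=0x38007 [P=1 RW=1 US=1 PS=0]
  L1: frame=0x38 idx=6 entry=0x39007 [P=1 RW=1 US=1 PS=0]
  → PA=0x39A70  (2 entries read)
#2 VA=0x3E00083 (r,kernel):
  L0: frame=0x32 idx=31 entry=0x4E002 [P=0 RW=1 US=0 PS=0]
  → PAGE_NOT_PRESENT  (1 entries read)

Entries read for #2: 1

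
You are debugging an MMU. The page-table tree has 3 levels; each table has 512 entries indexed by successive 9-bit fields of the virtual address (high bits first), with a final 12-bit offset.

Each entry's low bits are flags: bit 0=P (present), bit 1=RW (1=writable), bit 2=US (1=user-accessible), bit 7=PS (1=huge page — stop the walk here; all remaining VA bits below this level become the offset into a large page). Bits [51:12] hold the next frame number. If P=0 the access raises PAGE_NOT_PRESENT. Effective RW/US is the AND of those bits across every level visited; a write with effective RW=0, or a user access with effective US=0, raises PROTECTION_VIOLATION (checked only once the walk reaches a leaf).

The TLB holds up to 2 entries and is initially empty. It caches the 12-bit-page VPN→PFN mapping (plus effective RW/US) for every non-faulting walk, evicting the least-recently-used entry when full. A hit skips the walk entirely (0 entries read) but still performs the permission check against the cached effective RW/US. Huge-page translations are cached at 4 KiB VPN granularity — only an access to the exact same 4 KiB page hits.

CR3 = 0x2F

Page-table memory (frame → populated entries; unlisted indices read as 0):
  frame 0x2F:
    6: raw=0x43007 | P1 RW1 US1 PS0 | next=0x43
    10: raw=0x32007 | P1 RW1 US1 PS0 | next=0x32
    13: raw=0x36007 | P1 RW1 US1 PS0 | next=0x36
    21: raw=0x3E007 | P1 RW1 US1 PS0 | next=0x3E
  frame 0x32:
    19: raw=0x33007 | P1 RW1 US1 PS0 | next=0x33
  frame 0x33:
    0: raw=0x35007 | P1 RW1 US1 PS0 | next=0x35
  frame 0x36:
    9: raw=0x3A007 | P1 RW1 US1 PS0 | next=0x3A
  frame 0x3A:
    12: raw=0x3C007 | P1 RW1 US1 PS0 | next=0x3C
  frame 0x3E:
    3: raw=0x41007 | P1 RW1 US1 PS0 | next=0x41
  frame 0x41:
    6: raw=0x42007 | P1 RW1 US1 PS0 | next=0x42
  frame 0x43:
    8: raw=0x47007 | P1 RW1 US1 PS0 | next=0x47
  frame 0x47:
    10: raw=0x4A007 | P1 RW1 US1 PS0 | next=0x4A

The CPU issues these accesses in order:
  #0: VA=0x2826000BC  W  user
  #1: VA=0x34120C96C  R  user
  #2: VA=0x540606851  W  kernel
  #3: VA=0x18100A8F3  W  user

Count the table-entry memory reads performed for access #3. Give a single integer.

Walk each access:
#0 VA=0x2826000BC (w,user):
  lvl0: tbl 0x2F, slot 10 ⇒ 0x32007 (P1/RW1/US1/PS0)
  lvl1: tbl 0x32, slot 19 ⇒ 0x33007 (P1/RW1/US1/PS0)
  lvl2: tbl 0x33, slot 0 ⇒ 0x35007 (P1/RW1/US1/PS0)
  ✓ 0x350BC  — 3 lookups
#1 VA=0x34120C96C (r,user):
  lvl0: tbl 0x2F, slot 13 ⇒ 0x36007 (P1/RW1/US1/PS0)
  lvl1: tbl 0x36, slot 9 ⇒ 0x3A007 (P1/RW1/US1/PS0)
  lvl2: tbl 0x3A, slot 12 ⇒ 0x3C007 (P1/RW1/US1/PS0)
  ✓ 0x3C96C  — 3 lookups
#2 VA=0x540606851 (w,kernel):
  lvl0: tbl 0x2F, slot 21 ⇒ 0x3E007 (P1/RW1/US1/PS0)
  lvl1: tbl 0x3E, slot 3 ⇒ 0x41007 (P1/RW1/US1/PS0)
  lvl2: tbl 0x41, slot 6 ⇒ 0x42007 (P1/RW1/US1/PS0)
  ✓ 0x42851  — 3 lookups
#3 VA=0x18100A8F3 (w,user):
  lvl0: tbl 0x2F, slot 6 ⇒ 0x43007 (P1/RW1/US1/PS0)
  lvl1: tbl 0x43, slot 8 ⇒ 0x47007 (P1/RW1/US1/PS0)
  lvl2: tbl 0x47, slot 10 ⇒ 0x4A007 (P1/RW1/US1/PS0)
  ✓ 0x4A8F3  — 3 lookups

Entries read for #3: 3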